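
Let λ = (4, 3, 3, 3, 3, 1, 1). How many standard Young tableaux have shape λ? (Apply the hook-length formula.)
# SYT of shape (4, 3, 3, 3, 3, 1, 1) = 1575288

Hook-length formula: f^λ = n! / Π hook(c), product over all cells c of the Young diagram. For λ = (4, 3, 3, 3, 3, 1, 1), n = 18 boxes. Hook lengths by row (left-to-right, top-to-bottom): [10, 7, 6, 1]; [8, 5, 4]; [7, 4, 3]; [6, 3, 2]; [5, 2, 1]; [2]; [1]. Product of hooks = 4064256000. So f^λ = 18! / 4064256000 = 6402373705728000 / 4064256000 = 1575288.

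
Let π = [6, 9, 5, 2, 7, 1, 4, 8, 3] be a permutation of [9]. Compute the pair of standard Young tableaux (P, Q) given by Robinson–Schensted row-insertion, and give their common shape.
P = [1, 3, 8] / [2, 4] / [5, 7] / [6, 9];  Q = [1, 2, 8] / [3, 5] / [4, 7] / [6, 9];  common shape = (3, 2, 2, 2)

Row-insert the values π_1, π_2, … into P one at a time, bumping the leftmost entry strictly greater than the inserted value down to the next row. The recording tableau Q records, in position (i, j), the step at which that cell was added to P.
  Insert 6 (step 1): P = [6];  Q = [1]
  Insert 9 (step 2): P = [6, 9];  Q = [1, 2]
  Insert 5 (step 3): P = [5, 9] / [6];  Q = [1, 2] / [3]
  Insert 2 (step 4): P = [2, 9] / [5] / [6];  Q = [1, 2] / [3] / [4]
  Insert 7 (step 5): P = [2, 7] / [5, 9] / [6];  Q = [1, 2] / [3, 5] / [4]
  Insert 1 (step 6): P = [1, 7] / [2, 9] / [5] / [6];  Q = [1, 2] / [3, 5] / [4] / [6]
  Insert 4 (step 7): P = [1, 4] / [2, 7] / [5, 9] / [6];  Q = [1, 2] / [3, 5] / [4, 7] / [6]
  Insert 8 (step 8): P = [1, 4, 8] / [2, 7] / [5, 9] / [6];  Q = [1, 2, 8] / [3, 5] / [4, 7] / [6]
  Insert 3 (step 9): P = [1, 3, 8] / [2, 4] / [5, 7] / [6, 9];  Q = [1, 2, 8] / [3, 5] / [4, 7] / [6, 9]
Final shape: (3, 2, 2, 2).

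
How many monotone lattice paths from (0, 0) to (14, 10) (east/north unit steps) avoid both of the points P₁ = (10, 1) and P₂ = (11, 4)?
Number of paths = 1842427

Inclusion–exclusion. Total paths: C(24, 14) = 1961256. Through P₁: C(11, 10)·C(13, 4) = 7865. Through P₂: C(15, 11)·C(9, 3) = 114660. Since P₁ is strictly southwest of P₂, a monotone path through both must visit P₁ then P₂; paths through both = C(11, 10)·C(4, 1)·C(9, 3) = 3696. Avoid both = 1961256 − 7865 − 114660 + 3696 = 1842427.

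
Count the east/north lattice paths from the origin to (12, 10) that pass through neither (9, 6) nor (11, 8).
Number of paths = 334815

Inclusion–exclusion. Total paths: C(22, 12) = 646646. Through P₁: C(15, 9)·C(7, 3) = 175175. Through P₂: C(19, 11)·C(3, 1) = 226746. Since P₁ is strictly southwest of P₂, a monotone path through both must visit P₁ then P₂; paths through both = C(15, 9)·C(4, 2)·C(3, 1) = 90090. Avoid both = 646646 − 175175 − 226746 + 90090 = 334815.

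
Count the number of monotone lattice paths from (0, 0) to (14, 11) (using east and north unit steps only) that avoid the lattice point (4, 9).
Number of paths = 4410210

Total paths from (0, 0) to (14, 11): C(25, 14) = 4457400. Paths through (4, 9): (paths (0, 0) → (4, 9)) × (paths (4, 9) → (14, 11)) = C(13, 4) · C(12, 10) = 715 · 66 = 47190. Avoidance count = 4457400 − 47190 = 4410210.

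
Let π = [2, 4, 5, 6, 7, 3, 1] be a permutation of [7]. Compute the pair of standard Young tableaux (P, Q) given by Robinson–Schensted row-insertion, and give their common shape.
P = [1, 3, 5, 6, 7] / [2] / [4];  Q = [1, 2, 3, 4, 5] / [6] / [7];  common shape = (5, 1, 1)

Row-insert the values π_1, π_2, … into P one at a time, bumping the leftmost entry strictly greater than the inserted value down to the next row. The recording tableau Q records, in position (i, j), the step at which that cell was added to P.
  Insert 2 (step 1): P = [2];  Q = [1]
  Insert 4 (step 2): P = [2, 4];  Q = [1, 2]
  Insert 5 (step 3): P = [2, 4, 5];  Q = [1, 2, 3]
  Insert 6 (step 4): P = [2, 4, 5, 6];  Q = [1, 2, 3, 4]
  Insert 7 (step 5): P = [2, 4, 5, 6, 7];  Q = [1, 2, 3, 4, 5]
  Insert 3 (step 6): P = [2, 3, 5, 6, 7] / [4];  Q = [1, 2, 3, 4, 5] / [6]
  Insert 1 (step 7): P = [1, 3, 5, 6, 7] / [2] / [4];  Q = [1, 2, 3, 4, 5] / [6] / [7]
Final shape: (5, 1, 1).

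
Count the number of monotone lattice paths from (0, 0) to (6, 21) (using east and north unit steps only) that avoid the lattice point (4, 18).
Number of paths = 222860

Total paths from (0, 0) to (6, 21): C(27, 6) = 296010. Paths through (4, 18): (paths (0, 0) → (4, 18)) × (paths (4, 18) → (6, 21)) = C(22, 4) · C(5, 2) = 7315 · 10 = 73150. Avoidance count = 296010 − 73150 = 222860.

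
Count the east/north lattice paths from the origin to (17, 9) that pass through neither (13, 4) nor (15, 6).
Number of paths = 2424830

Inclusion–exclusion. Total paths: C(26, 17) = 3124550. Through P₁: C(17, 13)·C(9, 4) = 299880. Through P₂: C(21, 15)·C(5, 2) = 542640. Since P₁ is strictly southwest of P₂, a monotone path through both must visit P₁ then P₂; paths through both = C(17, 13)·C(4, 2)·C(5, 2) = 142800. Avoid both = 3124550 − 299880 − 542640 + 142800 = 2424830.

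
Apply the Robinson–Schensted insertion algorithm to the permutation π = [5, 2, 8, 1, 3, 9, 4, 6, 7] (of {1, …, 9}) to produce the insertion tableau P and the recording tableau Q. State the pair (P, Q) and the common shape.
P = [1, 3, 4, 6, 7] / [2, 8, 9] / [5];  Q = [1, 3, 6, 8, 9] / [2, 5, 7] / [4];  common shape = (5, 3, 1)

Row-insert the values π_1, π_2, … into P one at a time, bumping the leftmost entry strictly greater than the inserted value down to the next row. The recording tableau Q records, in position (i, j), the step at which that cell was added to P.
  Insert 5 (step 1): P = [5];  Q = [1]
  Insert 2 (step 2): P = [2] / [5];  Q = [1] / [2]
  Insert 8 (step 3): P = [2, 8] / [5];  Q = [1, 3] / [2]
  Insert 1 (step 4): P = [1, 8] / [2] / [5];  Q = [1, 3] / [2] / [4]
  Insert 3 (step 5): P = [1, 3] / [2, 8] / [5];  Q = [1, 3] / [2, 5] / [4]
  Insert 9 (step 6): P = [1, 3, 9] / [2, 8] / [5];  Q = [1, 3, 6] / [2, 5] / [4]
  Insert 4 (step 7): P = [1, 3, 4] / [2, 8, 9] / [5];  Q = [1, 3, 6] / [2, 5, 7] / [4]
  Insert 6 (step 8): P = [1, 3, 4, 6] / [2, 8, 9] / [5];  Q = [1, 3, 6, 8] / [2, 5, 7] / [4]
  Insert 7 (step 9): P = [1, 3, 4, 6, 7] / [2, 8, 9] / [5];  Q = [1, 3, 6, 8, 9] / [2, 5, 7] / [4]
Final shape: (5, 3, 1).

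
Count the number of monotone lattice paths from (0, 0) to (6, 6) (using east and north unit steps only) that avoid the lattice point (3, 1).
Number of paths = 700

Total paths from (0, 0) to (6, 6): C(12, 6) = 924. Paths through (3, 1): (paths (0, 0) → (3, 1)) × (paths (3, 1) → (6, 6)) = C(4, 3) · C(8, 3) = 4 · 56 = 224. Avoidance count = 924 − 224 = 700.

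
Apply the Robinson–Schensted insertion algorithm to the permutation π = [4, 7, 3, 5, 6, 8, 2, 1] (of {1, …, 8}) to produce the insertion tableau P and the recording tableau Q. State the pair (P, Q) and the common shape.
P = [1, 5, 6, 8] / [2, 7] / [3] / [4];  Q = [1, 2, 5, 6] / [3, 4] / [7] / [8];  common shape = (4, 2, 1, 1)

Row-insert the values π_1, π_2, … into P one at a time, bumping the leftmost entry strictly greater than the inserted value down to the next row. The recording tableau Q records, in position (i, j), the step at which that cell was added to P.
  Insert 4 (step 1): P = [4];  Q = [1]
  Insert 7 (step 2): P = [4, 7];  Q = [1, 2]
  Insert 3 (step 3): P = [3, 7] / [4];  Q = [1, 2] / [3]
  Insert 5 (step 4): P = [3, 5] / [4, 7];  Q = [1, 2] / [3, 4]
  Insert 6 (step 5): P = [3, 5, 6] / [4, 7];  Q = [1, 2, 5] / [3, 4]
  Insert 8 (step 6): P = [3, 5, 6, 8] / [4, 7];  Q = [1, 2, 5, 6] / [3, 4]
  Insert 2 (step 7): P = [2, 5, 6, 8] / [3, 7] / [4];  Q = [1, 2, 5, 6] / [3, 4] / [7]
  Insert 1 (step 8): P = [1, 5, 6, 8] / [2, 7] / [3] / [4];  Q = [1, 2, 5, 6] / [3, 4] / [7] / [8]
Final shape: (4, 2, 1, 1).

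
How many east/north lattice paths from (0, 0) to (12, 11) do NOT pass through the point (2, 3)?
Number of paths = 914498

Total paths from (0, 0) to (12, 11): C(23, 12) = 1352078. Paths through (2, 3): (paths (0, 0) → (2, 3)) × (paths (2, 3) → (12, 11)) = C(5, 2) · C(18, 10) = 10 · 43758 = 437580. Avoidance count = 1352078 − 437580 = 914498.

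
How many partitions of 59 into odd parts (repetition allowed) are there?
p_odd(59) = 9792

Enumerate partitions using only odd parts via the recurrence o(n, m) = o(n, m−2) + o(n−m, m) over odd m, starting from the largest odd part ≤ n. This gives p_odd(59) = 9792. (Euler's theorem: equals the count of distinct-part partitions.)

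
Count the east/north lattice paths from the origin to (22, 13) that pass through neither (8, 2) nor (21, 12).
Number of paths = 669086100

Inclusion–exclusion. Total paths: C(35, 22) = 1476337800. Through P₁: C(10, 8)·C(25, 14) = 200583000. Through P₂: C(33, 21)·C(2, 1) = 709634640. Since P₁ is strictly southwest of P₂, a monotone path through both must visit P₁ then P₂; paths through both = C(10, 8)·C(23, 13)·C(2, 1) = 102965940. Avoid both = 1476337800 − 200583000 − 709634640 + 102965940 = 669086100.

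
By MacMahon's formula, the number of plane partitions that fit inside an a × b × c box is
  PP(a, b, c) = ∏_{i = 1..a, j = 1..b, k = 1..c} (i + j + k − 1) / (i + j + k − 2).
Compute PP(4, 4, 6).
PP(4, 4, 6) = 9343620

Evaluate the triple product over i = 1..4, j = 1..4, k = 1..6. The factors are (2/1) · (3/2) · (4/3) · (5/4) · (6/5) · (7/6) · (3/2) · (4/3) · … (96 factors total). The numerators and denominators telescope so the product is an integer; carrying out the multiplication exactly gives PP(4, 4, 6) = 9343620.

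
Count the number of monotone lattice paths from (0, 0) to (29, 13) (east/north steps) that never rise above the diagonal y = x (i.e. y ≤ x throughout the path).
Number of paths = 14460614392

By the reflection principle (André's argument), the number of monotone paths to (29, 13) with n ≤ m that never go above y = x is C(42, 29) − C(42, 30) = 25518731280 − 11058116888 = 14460614392.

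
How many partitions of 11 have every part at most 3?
p(11, parts ≤ 3) = 16

Partitions of 11 with all parts ≤ 3: 3+3+3+2, 3+3+3+1+1, 3+3+2+2+1, 3+3+2+1+1+1, 3+3+1+1+1+1+1, 3+2+2+2+2, 3+2+2+2+1+1, 3+2+2+1+1+1+1, 3+2+1+1+1+1+1+1, 3+1+1+1+1+1+1+1+1, 2+2+2+2+2+1, 2+2+2+2+1+1+1, 2+2+2+1+1+1+1+1, 2+2+1+1+1+1+1+1+1, 2+1+1+1+1+1+1+1+1+1, 1+1+1+1+1+1+1+1+1+1+1. Count = 16.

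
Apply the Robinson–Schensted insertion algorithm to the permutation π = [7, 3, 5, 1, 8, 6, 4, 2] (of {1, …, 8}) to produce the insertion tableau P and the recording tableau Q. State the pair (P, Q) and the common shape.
P = [1, 2, 6] / [3, 4] / [5, 8] / [7];  Q = [1, 3, 5] / [2, 6] / [4, 7] / [8];  common shape = (3, 2, 2, 1)

Row-insert the values π_1, π_2, … into P one at a time, bumping the leftmost entry strictly greater than the inserted value down to the next row. The recording tableau Q records, in position (i, j), the step at which that cell was added to P.
  Insert 7 (step 1): P = [7];  Q = [1]
  Insert 3 (step 2): P = [3] / [7];  Q = [1] / [2]
  Insert 5 (step 3): P = [3, 5] / [7];  Q = [1, 3] / [2]
  Insert 1 (step 4): P = [1, 5] / [3] / [7];  Q = [1, 3] / [2] / [4]
  Insert 8 (step 5): P = [1, 5, 8] / [3] / [7];  Q = [1, 3, 5] / [2] / [4]
  Insert 6 (step 6): P = [1, 5, 6] / [3, 8] / [7];  Q = [1, 3, 5] / [2, 6] / [4]
  Insert 4 (step 7): P = [1, 4, 6] / [3, 5] / [7, 8];  Q = [1, 3, 5] / [2, 6] / [4, 7]
  Insert 2 (step 8): P = [1, 2, 6] / [3, 4] / [5, 8] / [7];  Q = [1, 3, 5] / [2, 6] / [4, 7] / [8]
Final shape: (3, 2, 2, 1).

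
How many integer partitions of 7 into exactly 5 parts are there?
p(7, 5 parts) = 2

Partitions of n into exactly k parts ↔ partitions of n − k into at most k parts (subtract 1 from each part). For n = 7, k = 5, the partitions are: 3+1+1+1+1, 2+2+1+1+1. Count = 2.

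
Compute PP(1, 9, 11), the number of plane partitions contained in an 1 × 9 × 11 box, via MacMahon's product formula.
PP(1, 9, 11) = 167960

Evaluate the triple product over i = 1..1, j = 1..9, k = 1..11. The factors are (2/1) · (3/2) · (4/3) · (5/4) · (6/5) · (7/6) · (8/7) · (9/8) · … (99 factors total). The numerators and denominators telescope so the product is an integer; carrying out the multiplication exactly gives PP(1, 9, 11) = 167960.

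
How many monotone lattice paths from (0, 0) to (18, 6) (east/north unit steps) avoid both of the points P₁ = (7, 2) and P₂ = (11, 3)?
Number of paths = 63376

Inclusion–exclusion. Total paths: C(24, 18) = 134596. Through P₁: C(9, 7)·C(15, 11) = 49140. Through P₂: C(14, 11)·C(10, 7) = 43680. Since P₁ is strictly southwest of P₂, a monotone path through both must visit P₁ then P₂; paths through both = C(9, 7)·C(5, 4)·C(10, 7) = 21600. Avoid both = 134596 − 49140 − 43680 + 21600 = 63376.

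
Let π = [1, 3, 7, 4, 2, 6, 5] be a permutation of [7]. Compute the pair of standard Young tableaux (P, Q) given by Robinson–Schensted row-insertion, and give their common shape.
P = [1, 2, 4, 5] / [3, 6] / [7];  Q = [1, 2, 3, 6] / [4, 7] / [5];  common shape = (4, 2, 1)

Row-insert the values π_1, π_2, … into P one at a time, bumping the leftmost entry strictly greater than the inserted value down to the next row. The recording tableau Q records, in position (i, j), the step at which that cell was added to P.
  Insert 1 (step 1): P = [1];  Q = [1]
  Insert 3 (step 2): P = [1, 3];  Q = [1, 2]
  Insert 7 (step 3): P = [1, 3, 7];  Q = [1, 2, 3]
  Insert 4 (step 4): P = [1, 3, 4] / [7];  Q = [1, 2, 3] / [4]
  Insert 2 (step 5): P = [1, 2, 4] / [3] / [7];  Q = [1, 2, 3] / [4] / [5]
  Insert 6 (step 6): P = [1, 2, 4, 6] / [3] / [7];  Q = [1, 2, 3, 6] / [4] / [5]
  Insert 5 (step 7): P = [1, 2, 4, 5] / [3, 6] / [7];  Q = [1, 2, 3, 6] / [4, 7] / [5]
Final shape: (4, 2, 1).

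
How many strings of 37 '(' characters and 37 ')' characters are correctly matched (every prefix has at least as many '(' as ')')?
C_37 = 45950804324621742364

These balanced parentheses are counted by the Catalan number C_n = (1/(n + 1)) · C(2n, n). For n = 37: C_37 = (1/38) · C(74, 37) = 1746130564335626209832/38 = 45950804324621742364.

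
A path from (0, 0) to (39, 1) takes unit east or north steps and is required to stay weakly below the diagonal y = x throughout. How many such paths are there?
Number of paths = 39

By the reflection principle (André's argument), the number of monotone paths to (39, 1) with n ≤ m that never go above y = x is C(40, 39) − C(40, 40) = 40 − 1 = 39.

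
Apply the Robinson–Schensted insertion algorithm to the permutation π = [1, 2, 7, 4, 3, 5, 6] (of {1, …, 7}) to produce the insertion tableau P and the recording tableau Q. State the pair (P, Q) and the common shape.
P = [1, 2, 3, 5, 6] / [4] / [7];  Q = [1, 2, 3, 6, 7] / [4] / [5];  common shape = (5, 1, 1)

Row-insert the values π_1, π_2, … into P one at a time, bumping the leftmost entry strictly greater than the inserted value down to the next row. The recording tableau Q records, in position (i, j), the step at which that cell was added to P.
  Insert 1 (step 1): P = [1];  Q = [1]
  Insert 2 (step 2): P = [1, 2];  Q = [1, 2]
  Insert 7 (step 3): P = [1, 2, 7];  Q = [1, 2, 3]
  Insert 4 (step 4): P = [1, 2, 4] / [7];  Q = [1, 2, 3] / [4]
  Insert 3 (step 5): P = [1, 2, 3] / [4] / [7];  Q = [1, 2, 3] / [4] / [5]
  Insert 5 (step 6): P = [1, 2, 3, 5] / [4] / [7];  Q = [1, 2, 3, 6] / [4] / [5]
  Insert 6 (step 7): P = [1, 2, 3, 5, 6] / [4] / [7];  Q = [1, 2, 3, 6, 7] / [4] / [5]
Final shape: (5, 1, 1).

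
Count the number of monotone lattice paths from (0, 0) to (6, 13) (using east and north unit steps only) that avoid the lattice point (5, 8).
Number of paths = 19410

Total paths from (0, 0) to (6, 13): C(19, 6) = 27132. Paths through (5, 8): (paths (0, 0) → (5, 8)) × (paths (5, 8) → (6, 13)) = C(13, 5) · C(6, 1) = 1287 · 6 = 7722. Avoidance count = 27132 − 7722 = 19410.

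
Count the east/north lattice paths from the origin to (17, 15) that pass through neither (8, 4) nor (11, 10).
Number of paths = 338837688

Inclusion–exclusion. Total paths: C(32, 17) = 565722720. Through P₁: C(12, 8)·C(20, 9) = 83140200. Through P₂: C(21, 11)·C(11, 6) = 162954792. Since P₁ is strictly southwest of P₂, a monotone path through both must visit P₁ then P₂; paths through both = C(12, 8)·C(9, 3)·C(11, 6) = 19209960. Avoid both = 565722720 − 83140200 − 162954792 + 19209960 = 338837688.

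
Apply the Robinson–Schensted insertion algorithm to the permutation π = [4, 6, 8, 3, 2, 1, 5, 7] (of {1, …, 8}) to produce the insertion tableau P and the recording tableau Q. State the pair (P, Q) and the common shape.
P = [1, 5, 7] / [2, 6, 8] / [3] / [4];  Q = [1, 2, 3] / [4, 7, 8] / [5] / [6];  common shape = (3, 3, 1, 1)

Row-insert the values π_1, π_2, … into P one at a time, bumping the leftmost entry strictly greater than the inserted value down to the next row. The recording tableau Q records, in position (i, j), the step at which that cell was added to P.
  Insert 4 (step 1): P = [4];  Q = [1]
  Insert 6 (step 2): P = [4, 6];  Q = [1, 2]
  Insert 8 (step 3): P = [4, 6, 8];  Q = [1, 2, 3]
  Insert 3 (step 4): P = [3, 6, 8] / [4];  Q = [1, 2, 3] / [4]
  Insert 2 (step 5): P = [2, 6, 8] / [3] / [4];  Q = [1, 2, 3] / [4] / [5]
  Insert 1 (step 6): P = [1, 6, 8] / [2] / [3] / [4];  Q = [1, 2, 3] / [4] / [5] / [6]
  Insert 5 (step 7): P = [1, 5, 8] / [2, 6] / [3] / [4];  Q = [1, 2, 3] / [4, 7] / [5] / [6]
  Insert 7 (step 8): P = [1, 5, 7] / [2, 6, 8] / [3] / [4];  Q = [1, 2, 3] / [4, 7, 8] / [5] / [6]
Final shape: (3, 3, 1, 1).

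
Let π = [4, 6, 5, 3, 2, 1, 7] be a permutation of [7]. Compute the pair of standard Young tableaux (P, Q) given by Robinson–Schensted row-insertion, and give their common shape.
P = [1, 5, 7] / [2] / [3] / [4] / [6];  Q = [1, 2, 7] / [3] / [4] / [5] / [6];  common shape = (3, 1, 1, 1, 1)

Row-insert the values π_1, π_2, … into P one at a time, bumping the leftmost entry strictly greater than the inserted value down to the next row. The recording tableau Q records, in position (i, j), the step at which that cell was added to P.
  Insert 4 (step 1): P = [4];  Q = [1]
  Insert 6 (step 2): P = [4, 6];  Q = [1, 2]
  Insert 5 (step 3): P = [4, 5] / [6];  Q = [1, 2] / [3]
  Insert 3 (step 4): P = [3, 5] / [4] / [6];  Q = [1, 2] / [3] / [4]
  Insert 2 (step 5): P = [2, 5] / [3] / [4] / [6];  Q = [1, 2] / [3] / [4] / [5]
  Insert 1 (step 6): P = [1, 5] / [2] / [3] / [4] / [6];  Q = [1, 2] / [3] / [4] / [5] / [6]
  Insert 7 (step 7): P = [1, 5, 7] / [2] / [3] / [4] / [6];  Q = [1, 2, 7] / [3] / [4] / [5] / [6]
Final shape: (3, 1, 1, 1, 1).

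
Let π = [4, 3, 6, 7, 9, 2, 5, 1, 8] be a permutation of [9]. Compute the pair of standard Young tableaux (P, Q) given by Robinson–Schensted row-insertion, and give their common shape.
P = [1, 5, 7, 8] / [2, 6, 9] / [3] / [4];  Q = [1, 3, 4, 5] / [2, 7, 9] / [6] / [8];  common shape = (4, 3, 1, 1)

Row-insert the values π_1, π_2, … into P one at a time, bumping the leftmost entry strictly greater than the inserted value down to the next row. The recording tableau Q records, in position (i, j), the step at which that cell was added to P.
  Insert 4 (step 1): P = [4];  Q = [1]
  Insert 3 (step 2): P = [3] / [4];  Q = [1] / [2]
  Insert 6 (step 3): P = [3, 6] / [4];  Q = [1, 3] / [2]
  Insert 7 (step 4): P = [3, 6, 7] / [4];  Q = [1, 3, 4] / [2]
  Insert 9 (step 5): P = [3, 6, 7, 9] / [4];  Q = [1, 3, 4, 5] / [2]
  Insert 2 (step 6): P = [2, 6, 7, 9] / [3] / [4];  Q = [1, 3, 4, 5] / [2] / [6]
  Insert 5 (step 7): P = [2, 5, 7, 9] / [3, 6] / [4];  Q = [1, 3, 4, 5] / [2, 7] / [6]
  Insert 1 (step 8): P = [1, 5, 7, 9] / [2, 6] / [3] / [4];  Q = [1, 3, 4, 5] / [2, 7] / [6] / [8]
  Insert 8 (step 9): P = [1, 5, 7, 8] / [2, 6, 9] / [3] / [4];  Q = [1, 3, 4, 5] / [2, 7, 9] / [6] / [8]
Final shape: (4, 3, 1, 1).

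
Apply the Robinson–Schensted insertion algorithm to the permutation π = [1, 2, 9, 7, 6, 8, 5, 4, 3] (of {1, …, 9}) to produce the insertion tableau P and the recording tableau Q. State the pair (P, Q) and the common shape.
P = [1, 2, 3, 8] / [4] / [5] / [6] / [7] / [9];  Q = [1, 2, 3, 6] / [4] / [5] / [7] / [8] / [9];  common shape = (4, 1, 1, 1, 1, 1)

Row-insert the values π_1, π_2, … into P one at a time, bumping the leftmost entry strictly greater than the inserted value down to the next row. The recording tableau Q records, in position (i, j), the step at which that cell was added to P.
  Insert 1 (step 1): P = [1];  Q = [1]
  Insert 2 (step 2): P = [1, 2];  Q = [1, 2]
  Insert 9 (step 3): P = [1, 2, 9];  Q = [1, 2, 3]
  Insert 7 (step 4): P = [1, 2, 7] / [9];  Q = [1, 2, 3] / [4]
  Insert 6 (step 5): P = [1, 2, 6] / [7] / [9];  Q = [1, 2, 3] / [4] / [5]
  Insert 8 (step 6): P = [1, 2, 6, 8] / [7] / [9];  Q = [1, 2, 3, 6] / [4] / [5]
  Insert 5 (step 7): P = [1, 2, 5, 8] / [6] / [7] / [9];  Q = [1, 2, 3, 6] / [4] / [5] / [7]
  Insert 4 (step 8): P = [1, 2, 4, 8] / [5] / [6] / [7] / [9];  Q = [1, 2, 3, 6] / [4] / [5] / [7] / [8]
  Insert 3 (step 9): P = [1, 2, 3, 8] / [4] / [5] / [6] / [7] / [9];  Q = [1, 2, 3, 6] / [4] / [5] / [7] / [8] / [9]
Final shape: (4, 1, 1, 1, 1, 1).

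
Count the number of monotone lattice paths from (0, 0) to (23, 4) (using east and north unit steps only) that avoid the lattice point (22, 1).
Number of paths = 17458

Total paths from (0, 0) to (23, 4): C(27, 23) = 17550. Paths through (22, 1): (paths (0, 0) → (22, 1)) × (paths (22, 1) → (23, 4)) = C(23, 22) · C(4, 1) = 23 · 4 = 92. Avoidance count = 17550 − 92 = 17458.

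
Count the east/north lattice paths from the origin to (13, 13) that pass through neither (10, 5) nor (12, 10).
Number of paths = 7570773

Inclusion–exclusion. Total paths: C(26, 13) = 10400600. Through P₁: C(15, 10)·C(11, 3) = 495495. Through P₂: C(22, 12)·C(4, 1) = 2586584. Since P₁ is strictly southwest of P₂, a monotone path through both must visit P₁ then P₂; paths through both = C(15, 10)·C(7, 2)·C(4, 1) = 252252. Avoid both = 10400600 − 495495 − 2586584 + 252252 = 7570773.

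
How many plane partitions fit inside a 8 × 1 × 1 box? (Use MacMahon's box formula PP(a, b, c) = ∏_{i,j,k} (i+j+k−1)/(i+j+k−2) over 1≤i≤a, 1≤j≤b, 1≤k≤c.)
PP(8, 1, 1) = 9

Evaluate the triple product over i = 1..8, j = 1..1, k = 1..1. The factors are (2/1) · (3/2) · (4/3) · (5/4) · (6/5) · (7/6) · (8/7) · (9/8). The numerators and denominators telescope so the product is an integer; carrying out the multiplication exactly gives PP(8, 1, 1) = 9.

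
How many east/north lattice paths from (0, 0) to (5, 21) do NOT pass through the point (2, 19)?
Number of paths = 63680

Total paths from (0, 0) to (5, 21): C(26, 5) = 65780. Paths through (2, 19): (paths (0, 0) → (2, 19)) × (paths (2, 19) → (5, 21)) = C(21, 2) · C(5, 3) = 210 · 10 = 2100. Avoidance count = 65780 − 2100 = 63680.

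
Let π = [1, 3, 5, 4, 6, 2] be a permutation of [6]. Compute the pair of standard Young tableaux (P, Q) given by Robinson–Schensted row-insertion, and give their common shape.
P = [1, 2, 4, 6] / [3] / [5];  Q = [1, 2, 3, 5] / [4] / [6];  common shape = (4, 1, 1)

Row-insert the values π_1, π_2, … into P one at a time, bumping the leftmost entry strictly greater than the inserted value down to the next row. The recording tableau Q records, in position (i, j), the step at which that cell was added to P.
  Insert 1 (step 1): P = [1];  Q = [1]
  Insert 3 (step 2): P = [1, 3];  Q = [1, 2]
  Insert 5 (step 3): P = [1, 3, 5];  Q = [1, 2, 3]
  Insert 4 (step 4): P = [1, 3, 4] / [5];  Q = [1, 2, 3] / [4]
  Insert 6 (step 5): P = [1, 3, 4, 6] / [5];  Q = [1, 2, 3, 5] / [4]
  Insert 2 (step 6): P = [1, 2, 4, 6] / [3] / [5];  Q = [1, 2, 3, 5] / [4] / [6]
Final shape: (4, 1, 1).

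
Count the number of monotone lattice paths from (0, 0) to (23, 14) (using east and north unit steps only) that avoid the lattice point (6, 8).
Number of paths = 5803942959

Total paths from (0, 0) to (23, 14): C(37, 23) = 6107086800. Paths through (6, 8): (paths (0, 0) → (6, 8)) × (paths (6, 8) → (23, 14)) = C(14, 6) · C(23, 17) = 3003 · 100947 = 303143841. Avoidance count = 6107086800 − 303143841 = 5803942959.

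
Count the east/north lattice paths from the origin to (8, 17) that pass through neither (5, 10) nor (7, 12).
Number of paths = 526995

Inclusion–exclusion. Total paths: C(25, 8) = 1081575. Through P₁: C(15, 5)·C(10, 3) = 360360. Through P₂: C(19, 7)·C(6, 1) = 302328. Since P₁ is strictly southwest of P₂, a monotone path through both must visit P₁ then P₂; paths through both = C(15, 5)·C(4, 2)·C(6, 1) = 108108. Avoid both = 1081575 − 360360 − 302328 + 108108 = 526995.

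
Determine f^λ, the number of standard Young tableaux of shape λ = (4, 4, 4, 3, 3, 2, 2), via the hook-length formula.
# SYT of shape (4, 4, 4, 3, 3, 2, 2) = 298750452

Hook-length formula: f^λ = n! / Π hook(c), product over all cells c of the Young diagram. For λ = (4, 4, 4, 3, 3, 2, 2), n = 22 boxes. Hook lengths by row (left-to-right, top-to-bottom): [10, 9, 6, 3]; [9, 8, 5, 2]; [8, 7, 4, 1]; [6, 5, 2]; [5, 4, 1]; [3, 2]; [2, 1]. Product of hooks = 3762339840000. So f^λ = 22! / 3762339840000 = 1124000727777607680000 / 3762339840000 = 298750452.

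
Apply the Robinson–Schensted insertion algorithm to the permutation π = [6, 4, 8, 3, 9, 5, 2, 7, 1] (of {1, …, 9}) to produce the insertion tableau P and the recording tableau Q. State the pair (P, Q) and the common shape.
P = [1, 5, 7] / [2, 8, 9] / [3] / [4] / [6];  Q = [1, 3, 5] / [2, 6, 8] / [4] / [7] / [9];  common shape = (3, 3, 1, 1, 1)

Row-insert the values π_1, π_2, … into P one at a time, bumping the leftmost entry strictly greater than the inserted value down to the next row. The recording tableau Q records, in position (i, j), the step at which that cell was added to P.
  Insert 6 (step 1): P = [6];  Q = [1]
  Insert 4 (step 2): P = [4] / [6];  Q = [1] / [2]
  Insert 8 (step 3): P = [4, 8] / [6];  Q = [1, 3] / [2]
  Insert 3 (step 4): P = [3, 8] / [4] / [6];  Q = [1, 3] / [2] / [4]
  Insert 9 (step 5): P = [3, 8, 9] / [4] / [6];  Q = [1, 3, 5] / [2] / [4]
  Insert 5 (step 6): P = [3, 5, 9] / [4, 8] / [6];  Q = [1, 3, 5] / [2, 6] / [4]
  Insert 2 (step 7): P = [2, 5, 9] / [3, 8] / [4] / [6];  Q = [1, 3, 5] / [2, 6] / [4] / [7]
  Insert 7 (step 8): P = [2, 5, 7] / [3, 8, 9] / [4] / [6];  Q = [1, 3, 5] / [2, 6, 8] / [4] / [7]
  Insert 1 (step 9): P = [1, 5, 7] / [2, 8, 9] / [3] / [4] / [6];  Q = [1, 3, 5] / [2, 6, 8] / [4] / [7] / [9]
Final shape: (3, 3, 1, 1, 1).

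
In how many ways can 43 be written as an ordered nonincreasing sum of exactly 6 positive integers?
p(43, 6 parts) = 2702

Partitions of n into exactly k parts are in bijection with partitions of n − k into at most k parts (subtract 1 from each part). So p(43, exactly 6) = p(37, parts ≤ 6). Computing via the recurrence p(m, j) = p(m, j−1) + p(m−j, j) gives 2702.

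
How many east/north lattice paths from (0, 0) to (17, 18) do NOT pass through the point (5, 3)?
Number of paths = 3564071490

Total paths from (0, 0) to (17, 18): C(35, 17) = 4537567650. Paths through (5, 3): (paths (0, 0) → (5, 3)) × (paths (5, 3) → (17, 18)) = C(8, 5) · C(27, 12) = 56 · 17383860 = 973496160. Avoidance count = 4537567650 − 973496160 = 3564071490.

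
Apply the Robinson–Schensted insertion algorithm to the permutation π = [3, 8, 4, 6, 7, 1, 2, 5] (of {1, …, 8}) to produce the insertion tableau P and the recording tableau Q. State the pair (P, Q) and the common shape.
P = [1, 2, 5, 7] / [3, 4, 6] / [8];  Q = [1, 2, 4, 5] / [3, 7, 8] / [6];  common shape = (4, 3, 1)

Row-insert the values π_1, π_2, … into P one at a time, bumping the leftmost entry strictly greater than the inserted value down to the next row. The recording tableau Q records, in position (i, j), the step at which that cell was added to P.
  Insert 3 (step 1): P = [3];  Q = [1]
  Insert 8 (step 2): P = [3, 8];  Q = [1, 2]
  Insert 4 (step 3): P = [3, 4] / [8];  Q = [1, 2] / [3]
  Insert 6 (step 4): P = [3, 4, 6] / [8];  Q = [1, 2, 4] / [3]
  Insert 7 (step 5): P = [3, 4, 6, 7] / [8];  Q = [1, 2, 4, 5] / [3]
  Insert 1 (step 6): P = [1, 4, 6, 7] / [3] / [8];  Q = [1, 2, 4, 5] / [3] / [6]
  Insert 2 (step 7): P = [1, 2, 6, 7] / [3, 4] / [8];  Q = [1, 2, 4, 5] / [3, 7] / [6]
  Insert 5 (step 8): P = [1, 2, 5, 7] / [3, 4, 6] / [8];  Q = [1, 2, 4, 5] / [3, 7, 8] / [6]
Final shape: (4, 3, 1).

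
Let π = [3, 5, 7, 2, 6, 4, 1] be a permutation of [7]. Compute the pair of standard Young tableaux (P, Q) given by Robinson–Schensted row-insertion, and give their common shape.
P = [1, 4, 6] / [2, 5] / [3] / [7];  Q = [1, 2, 3] / [4, 5] / [6] / [7];  common shape = (3, 2, 1, 1)

Row-insert the values π_1, π_2, … into P one at a time, bumping the leftmost entry strictly greater than the inserted value down to the next row. The recording tableau Q records, in position (i, j), the step at which that cell was added to P.
  Insert 3 (step 1): P = [3];  Q = [1]
  Insert 5 (step 2): P = [3, 5];  Q = [1, 2]
  Insert 7 (step 3): P = [3, 5, 7];  Q = [1, 2, 3]
  Insert 2 (step 4): P = [2, 5, 7] / [3];  Q = [1, 2, 3] / [4]
  Insert 6 (step 5): P = [2, 5, 6] / [3, 7];  Q = [1, 2, 3] / [4, 5]
  Insert 4 (step 6): P = [2, 4, 6] / [3, 5] / [7];  Q = [1, 2, 3] / [4, 5] / [6]
  Insert 1 (step 7): P = [1, 4, 6] / [2, 5] / [3] / [7];  Q = [1, 2, 3] / [4, 5] / [6] / [7]
Final shape: (3, 2, 1, 1).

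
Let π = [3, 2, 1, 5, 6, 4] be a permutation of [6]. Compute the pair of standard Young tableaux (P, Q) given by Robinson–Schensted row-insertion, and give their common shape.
P = [1, 4, 6] / [2, 5] / [3];  Q = [1, 4, 5] / [2, 6] / [3];  common shape = (3, 2, 1)

Row-insert the values π_1, π_2, … into P one at a time, bumping the leftmost entry strictly greater than the inserted value down to the next row. The recording tableau Q records, in position (i, j), the step at which that cell was added to P.
  Insert 3 (step 1): P = [3];  Q = [1]
  Insert 2 (step 2): P = [2] / [3];  Q = [1] / [2]
  Insert 1 (step 3): P = [1] / [2] / [3];  Q = [1] / [2] / [3]
  Insert 5 (step 4): P = [1, 5] / [2] / [3];  Q = [1, 4] / [2] / [3]
  Insert 6 (step 5): P = [1, 5, 6] / [2] / [3];  Q = [1, 4, 5] / [2] / [3]
  Insert 4 (step 6): P = [1, 4, 6] / [2, 5] / [3];  Q = [1, 4, 5] / [2, 6] / [3]
Final shape: (3, 2, 1).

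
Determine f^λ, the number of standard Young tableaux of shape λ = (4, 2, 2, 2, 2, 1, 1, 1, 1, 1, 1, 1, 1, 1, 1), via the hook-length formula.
# SYT of shape (4, 2, 2, 2, 2, 1, 1, 1, 1, 1, 1, 1, 1, 1, 1) = 1563320

Hook-length formula: f^λ = n! / Π hook(c), product over all cells c of the Young diagram. For λ = (4, 2, 2, 2, 2, 1, 1, 1, 1, 1, 1, 1, 1, 1, 1), n = 22 boxes. Hook lengths by row (left-to-right, top-to-bottom): [18, 7, 2, 1]; [15, 4]; [14, 3]; [13, 2]; [12, 1]; [10]; [9]; [8]; [7]; [6]; [5]; [4]; [3]; [2]; [1]. Product of hooks = 718983143424000. So f^λ = 22! / 718983143424000 = 1124000727777607680000 / 718983143424000 = 1563320.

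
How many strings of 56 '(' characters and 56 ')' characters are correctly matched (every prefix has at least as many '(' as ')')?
C_56 = 6852456927844873497549658464312

These balanced parentheses are counted by the Catalan number C_n = (1/(n + 1)) · C(2n, n). For n = 56: C_56 = (1/57) · C(112, 56) = 390590044887157789360330532465784/57 = 6852456927844873497549658464312.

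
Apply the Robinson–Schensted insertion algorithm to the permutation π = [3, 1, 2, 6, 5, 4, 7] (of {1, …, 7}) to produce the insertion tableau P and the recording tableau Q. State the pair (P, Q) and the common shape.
P = [1, 2, 4, 7] / [3, 5] / [6];  Q = [1, 3, 4, 7] / [2, 5] / [6];  common shape = (4, 2, 1)

Row-insert the values π_1, π_2, … into P one at a time, bumping the leftmost entry strictly greater than the inserted value down to the next row. The recording tableau Q records, in position (i, j), the step at which that cell was added to P.
  Insert 3 (step 1): P = [3];  Q = [1]
  Insert 1 (step 2): P = [1] / [3];  Q = [1] / [2]
  Insert 2 (step 3): P = [1, 2] / [3];  Q = [1, 3] / [2]
  Insert 6 (step 4): P = [1, 2, 6] / [3];  Q = [1, 3, 4] / [2]
  Insert 5 (step 5): P = [1, 2, 5] / [3, 6];  Q = [1, 3, 4] / [2, 5]
  Insert 4 (step 6): P = [1, 2, 4] / [3, 5] / [6];  Q = [1, 3, 4] / [2, 5] / [6]
  Insert 7 (step 7): P = [1, 2, 4, 7] / [3, 5] / [6];  Q = [1, 3, 4, 7] / [2, 5] / [6]
Final shape: (4, 2, 1).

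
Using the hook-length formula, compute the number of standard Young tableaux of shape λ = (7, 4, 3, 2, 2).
# SYT of shape (7, 4, 3, 2, 2) = 9165312

Hook-length formula: f^λ = n! / Π hook(c), product over all cells c of the Young diagram. For λ = (7, 4, 3, 2, 2), n = 18 boxes. Hook lengths by row (left-to-right, top-to-bottom): [11, 10, 7, 5, 3, 2, 1]; [7, 6, 3, 1]; [5, 4, 1]; [3, 2]; [2, 1]. Product of hooks = 698544000. So f^λ = 18! / 698544000 = 6402373705728000 / 698544000 = 9165312.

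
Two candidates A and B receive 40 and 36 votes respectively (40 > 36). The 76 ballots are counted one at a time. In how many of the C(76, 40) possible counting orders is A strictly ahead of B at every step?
Strict-lead orderings = 326957646155962397590

Total orderings of the 76 votes with 40 for A: C(76, 40) = 6212195276963285554210. By the Bertrand ballot formula (Cycle Lemma / reflection principle), the number of orderings in which A is strictly ahead of B throughout is (p − q)/(p + q) · C(p + q, p) = (40 − 36)/(40 + 36) · 6212195276963285554210 = 326957646155962397590.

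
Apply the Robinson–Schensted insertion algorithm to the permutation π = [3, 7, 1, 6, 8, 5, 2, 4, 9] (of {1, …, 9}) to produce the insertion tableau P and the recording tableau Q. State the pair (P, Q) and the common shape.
P = [1, 2, 4, 9] / [3, 5, 8] / [6] / [7];  Q = [1, 2, 5, 9] / [3, 4, 8] / [6] / [7];  common shape = (4, 3, 1, 1)

Row-insert the values π_1, π_2, … into P one at a time, bumping the leftmost entry strictly greater than the inserted value down to the next row. The recording tableau Q records, in position (i, j), the step at which that cell was added to P.
  Insert 3 (step 1): P = [3];  Q = [1]
  Insert 7 (step 2): P = [3, 7];  Q = [1, 2]
  Insert 1 (step 3): P = [1, 7] / [3];  Q = [1, 2] / [3]
  Insert 6 (step 4): P = [1, 6] / [3, 7];  Q = [1, 2] / [3, 4]
  Insert 8 (step 5): P = [1, 6, 8] / [3, 7];  Q = [1, 2, 5] / [3, 4]
  Insert 5 (step 6): P = [1, 5, 8] / [3, 6] / [7];  Q = [1, 2, 5] / [3, 4] / [6]
  Insert 2 (step 7): P = [1, 2, 8] / [3, 5] / [6] / [7];  Q = [1, 2, 5] / [3, 4] / [6] / [7]
  Insert 4 (step 8): P = [1, 2, 4] / [3, 5, 8] / [6] / [7];  Q = [1, 2, 5] / [3, 4, 8] / [6] / [7]
  Insert 9 (step 9): P = [1, 2, 4, 9] / [3, 5, 8] / [6] / [7];  Q = [1, 2, 5, 9] / [3, 4, 8] / [6] / [7]
Final shape: (4, 3, 1, 1).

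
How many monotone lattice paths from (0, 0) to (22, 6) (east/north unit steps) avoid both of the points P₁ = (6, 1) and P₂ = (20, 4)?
Number of paths = 199101

Inclusion–exclusion. Total paths: C(28, 22) = 376740. Through P₁: C(7, 6)·C(21, 16) = 142443. Through P₂: C(24, 20)·C(4, 2) = 63756. Since P₁ is strictly southwest of P₂, a monotone path through both must visit P₁ then P₂; paths through both = C(7, 6)·C(17, 14)·C(4, 2) = 28560. Avoid both = 376740 − 142443 − 63756 + 28560 = 199101.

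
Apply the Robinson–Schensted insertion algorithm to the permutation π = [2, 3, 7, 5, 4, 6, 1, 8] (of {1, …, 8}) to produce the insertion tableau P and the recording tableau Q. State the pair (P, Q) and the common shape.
P = [1, 3, 4, 6, 8] / [2] / [5] / [7];  Q = [1, 2, 3, 6, 8] / [4] / [5] / [7];  common shape = (5, 1, 1, 1)

Row-insert the values π_1, π_2, … into P one at a time, bumping the leftmost entry strictly greater than the inserted value down to the next row. The recording tableau Q records, in position (i, j), the step at which that cell was added to P.
  Insert 2 (step 1): P = [2];  Q = [1]
  Insert 3 (step 2): P = [2, 3];  Q = [1, 2]
  Insert 7 (step 3): P = [2, 3, 7];  Q = [1, 2, 3]
  Insert 5 (step 4): P = [2, 3, 5] / [7];  Q = [1, 2, 3] / [4]
  Insert 4 (step 5): P = [2, 3, 4] / [5] / [7];  Q = [1, 2, 3] / [4] / [5]
  Insert 6 (step 6): P = [2, 3, 4, 6] / [5] / [7];  Q = [1, 2, 3, 6] / [4] / [5]
  Insert 1 (step 7): P = [1, 3, 4, 6] / [2] / [5] / [7];  Q = [1, 2, 3, 6] / [4] / [5] / [7]
  Insert 8 (step 8): P = [1, 3, 4, 6, 8] / [2] / [5] / [7];  Q = [1, 2, 3, 6, 8] / [4] / [5] / [7]
Final shape: (5, 1, 1, 1).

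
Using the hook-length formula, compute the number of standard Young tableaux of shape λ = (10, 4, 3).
# SYT of shape (10, 4, 3) = 129948

Hook-length formula: f^λ = n! / Π hook(c), product over all cells c of the Young diagram. For λ = (10, 4, 3), n = 17 boxes. Hook lengths by row (left-to-right, top-to-bottom): [12, 11, 10, 8, 6, 5, 4, 3, 2, 1]; [5, 4, 3, 1]; [3, 2, 1]. Product of hooks = 2737152000. So f^λ = 17! / 2737152000 = 355687428096000 / 2737152000 = 129948.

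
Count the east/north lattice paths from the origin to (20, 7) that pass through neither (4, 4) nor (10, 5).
Number of paths = 654342

Inclusion–exclusion. Total paths: C(27, 20) = 888030. Through P₁: C(8, 4)·C(19, 16) = 67830. Through P₂: C(15, 10)·C(12, 10) = 198198. Since P₁ is strictly southwest of P₂, a monotone path through both must visit P₁ then P₂; paths through both = C(8, 4)·C(7, 6)·C(12, 10) = 32340. Avoid both = 888030 − 67830 − 198198 + 32340 = 654342.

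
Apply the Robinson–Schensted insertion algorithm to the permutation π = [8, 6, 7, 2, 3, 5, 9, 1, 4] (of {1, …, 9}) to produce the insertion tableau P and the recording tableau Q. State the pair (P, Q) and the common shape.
P = [1, 3, 4, 9] / [2, 5] / [6, 7] / [8];  Q = [1, 3, 6, 7] / [2, 5] / [4, 9] / [8];  common shape = (4, 2, 2, 1)

Row-insert the values π_1, π_2, … into P one at a time, bumping the leftmost entry strictly greater than the inserted value down to the next row. The recording tableau Q records, in position (i, j), the step at which that cell was added to P.
  Insert 8 (step 1): P = [8];  Q = [1]
  Insert 6 (step 2): P = [6] / [8];  Q = [1] / [2]
  Insert 7 (step 3): P = [6, 7] / [8];  Q = [1, 3] / [2]
  Insert 2 (step 4): P = [2, 7] / [6] / [8];  Q = [1, 3] / [2] / [4]
  Insert 3 (step 5): P = [2, 3] / [6, 7] / [8];  Q = [1, 3] / [2, 5] / [4]
  Insert 5 (step 6): P = [2, 3, 5] / [6, 7] / [8];  Q = [1, 3, 6] / [2, 5] / [4]
  Insert 9 (step 7): P = [2, 3, 5, 9] / [6, 7] / [8];  Q = [1, 3, 6, 7] / [2, 5] / [4]
  Insert 1 (step 8): P = [1, 3, 5, 9] / [2, 7] / [6] / [8];  Q = [1, 3, 6, 7] / [2, 5] / [4] / [8]
  Insert 4 (step 9): P = [1, 3, 4, 9] / [2, 5] / [6, 7] / [8];  Q = [1, 3, 6, 7] / [2, 5] / [4, 9] / [8]
Final shape: (4, 2, 2, 1).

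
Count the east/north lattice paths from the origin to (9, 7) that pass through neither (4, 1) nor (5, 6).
Number of paths = 6970

Inclusion–exclusion. Total paths: C(16, 9) = 11440. Through P₁: C(5, 4)·C(11, 5) = 2310. Through P₂: C(11, 5)·C(5, 4) = 2310. Since P₁ is strictly southwest of P₂, a monotone path through both must visit P₁ then P₂; paths through both = C(5, 4)·C(6, 1)·C(5, 4) = 150. Avoid both = 11440 − 2310 − 2310 + 150 = 6970.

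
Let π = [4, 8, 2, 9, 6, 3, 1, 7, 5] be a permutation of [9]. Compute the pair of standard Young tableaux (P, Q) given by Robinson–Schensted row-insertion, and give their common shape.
P = [1, 3, 5] / [2, 6, 7] / [4, 9] / [8];  Q = [1, 2, 4] / [3, 5, 8] / [6, 9] / [7];  common shape = (3, 3, 2, 1)

Row-insert the values π_1, π_2, … into P one at a time, bumping the leftmost entry strictly greater than the inserted value down to the next row. The recording tableau Q records, in position (i, j), the step at which that cell was added to P.
  Insert 4 (step 1): P = [4];  Q = [1]
  Insert 8 (step 2): P = [4, 8];  Q = [1, 2]
  Insert 2 (step 3): P = [2, 8] / [4];  Q = [1, 2] / [3]
  Insert 9 (step 4): P = [2, 8, 9] / [4];  Q = [1, 2, 4] / [3]
  Insert 6 (step 5): P = [2, 6, 9] / [4, 8];  Q = [1, 2, 4] / [3, 5]
  Insert 3 (step 6): P = [2, 3, 9] / [4, 6] / [8];  Q = [1, 2, 4] / [3, 5] / [6]
  Insert 1 (step 7): P = [1, 3, 9] / [2, 6] / [4] / [8];  Q = [1, 2, 4] / [3, 5] / [6] / [7]
  Insert 7 (step 8): P = [1, 3, 7] / [2, 6, 9] / [4] / [8];  Q = [1, 2, 4] / [3, 5, 8] / [6] / [7]
  Insert 5 (step 9): P = [1, 3, 5] / [2, 6, 7] / [4, 9] / [8];  Q = [1, 2, 4] / [3, 5, 8] / [6, 9] / [7]
Final shape: (3, 3, 2, 1).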